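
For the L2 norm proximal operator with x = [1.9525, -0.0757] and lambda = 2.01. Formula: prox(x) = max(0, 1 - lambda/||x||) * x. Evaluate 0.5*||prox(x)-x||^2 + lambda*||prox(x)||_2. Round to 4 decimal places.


Step 1: Compute ||x||.
||x|| = 1.954
Step 2: Compute scaling factor.
scale = max(0, 1 - 2.01/1.954) = 0.0
Step 3: prox(x) = [0.0, -0.0]
||prox(x)|| = 0.0
Step 4: Proximal objective.
0.5*||prox-x||^2 = 1.909
lambda*||prox|| = 0.0
Total = 1.909


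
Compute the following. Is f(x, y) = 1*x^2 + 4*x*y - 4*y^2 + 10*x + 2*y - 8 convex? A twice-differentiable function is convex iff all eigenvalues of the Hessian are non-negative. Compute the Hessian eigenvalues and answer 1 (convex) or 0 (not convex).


The Hessian of f(x,y) = 1*x^2 + 4*x*y - 4*y^2 + 10*x + 2*y - 8 is:
H = [[2, 4], [4, -8]]
Trace = 2 - 8 = -6
Determinant = 2*-8 - (4)^2 = -32
Discriminant = (-6)^2 - 4*-32 = 164.0
Eigenvalues: lambda_1 = -9.4031, lambda_2 = 3.4031
The function is not convex.

0


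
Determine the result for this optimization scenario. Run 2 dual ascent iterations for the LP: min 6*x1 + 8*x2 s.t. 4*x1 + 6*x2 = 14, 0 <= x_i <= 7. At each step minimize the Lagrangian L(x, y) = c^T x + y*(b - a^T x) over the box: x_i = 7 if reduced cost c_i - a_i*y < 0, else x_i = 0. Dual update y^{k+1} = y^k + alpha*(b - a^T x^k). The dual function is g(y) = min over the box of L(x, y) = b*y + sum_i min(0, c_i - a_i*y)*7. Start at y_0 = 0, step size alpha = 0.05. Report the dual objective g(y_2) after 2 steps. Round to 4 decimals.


Dual ascent for LP: min 6*x1 + 8*x2, 4*x1 + 6*x2 = 14, 0 <= x_i <= 7
Step 1: y^k = 0.0, reduced costs: (6.0, 8.0)
  x^k = (0.0, 0.0), subgradient = b - a^T x = 14.0
  y^{k+1} = 0.0 + 0.05*14.0 = 0.7
Step 2: y^k = 0.7, reduced costs: (3.2, 3.8)
  x^k = (0.0, 0.0), subgradient = b - a^T x = 14.0
  y^{k+1} = 0.7 + 0.05*14.0 = 1.4
Dual objective at y_2 = 1.4: reduced costs (0.4, -0.4), box minimizer x = (0.0, 7.0)
g(y_2) = b*y + (c1 - a1*y)*x1 + (c2 - a2*y)*x2 = 14*1.4 + 0.4*0.0 + (-0.4)*7.0 = 19.6 + 0.0 - 2.8 = 16.8


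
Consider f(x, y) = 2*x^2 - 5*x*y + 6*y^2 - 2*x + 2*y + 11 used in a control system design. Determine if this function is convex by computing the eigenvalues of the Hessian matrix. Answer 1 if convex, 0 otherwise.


The Hessian of f(x,y) = 2*x^2 - 5*x*y + 6*y^2 - 2*x + 2*y + 11 is:
H = [[4, -5], [-5, 12]]
Trace = 4 + 12 = 16
Determinant = 4*12 - (-5)^2 = 23
Discriminant = (16)^2 - 4*23 = 164.0
Eigenvalues: lambda_1 = 1.5969, lambda_2 = 14.4031
The function is convex.

1


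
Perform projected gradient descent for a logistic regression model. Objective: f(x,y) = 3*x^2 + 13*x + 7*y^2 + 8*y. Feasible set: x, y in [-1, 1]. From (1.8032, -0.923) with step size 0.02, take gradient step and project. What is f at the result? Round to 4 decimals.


Step 1: Compute gradient at (1.8032, -0.923).
grad_x = 2*3*1.8032 + 13 = 23.8192
grad_y = 2*7*-0.923 + 8 = -4.922
Step 2: Gradient step.
x_raw = 1.8032 - 0.02*23.8192 = 1.3268
y_raw = -0.923 - 0.02*-4.922 = -0.8246
Step 3: Project onto [-1, 1].
x_proj = clip(1.3268) = 1.0
y_proj = clip(-0.8246) = -0.8246
Step 4: Evaluate f.
f(1.0, -0.8246) = 14.1628


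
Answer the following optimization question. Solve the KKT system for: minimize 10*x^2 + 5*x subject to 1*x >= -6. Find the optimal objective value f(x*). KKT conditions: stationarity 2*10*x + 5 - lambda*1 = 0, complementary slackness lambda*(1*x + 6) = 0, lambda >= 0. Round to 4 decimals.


Step 1: Try lambda = 0 (constraint inactive).
Stationarity: 2*10*x + 5 = 0
x* = -5/(2*10) = -0.25
Check constraint: 1*-0.25 = -0.25 >= -6 -- satisfied.
Step 2: Compute optimal value.
f(x*) = 10*(-0.25)^2 + 5*(-0.25) = -0.625


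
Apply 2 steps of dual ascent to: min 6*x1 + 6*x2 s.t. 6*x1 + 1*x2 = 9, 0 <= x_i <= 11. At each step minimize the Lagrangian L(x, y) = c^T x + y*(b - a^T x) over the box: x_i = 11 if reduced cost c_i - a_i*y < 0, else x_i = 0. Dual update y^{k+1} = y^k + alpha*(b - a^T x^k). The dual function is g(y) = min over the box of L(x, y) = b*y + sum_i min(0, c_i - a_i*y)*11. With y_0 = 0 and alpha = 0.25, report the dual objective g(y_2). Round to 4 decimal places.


Dual ascent for LP: min 6*x1 + 6*x2, 6*x1 + 1*x2 = 9, 0 <= x_i <= 11
Step 1: y^k = 0.0, reduced costs: (6.0, 6.0)
  x^k = (0.0, 0.0), subgradient = b - a^T x = 9.0
  y^{k+1} = 0.0 + 0.25*9.0 = 2.25
Step 2: y^k = 2.25, reduced costs: (-7.5, 3.75)
  x^k = (11.0, 0.0), subgradient = b - a^T x = -57.0
  y^{k+1} = 2.25 + 0.25*-57.0 = -12.0
Dual objective at y_2 = -12.0: reduced costs (78.0, 18.0), box minimizer x = (0.0, 0.0)
g(y_2) = b*y + (c1 - a1*y)*x1 + (c2 - a2*y)*x2 = 9*(-12.0) + 78.0*0.0 + 18.0*0.0 = -108.0 + 0.0 + 0.0 = -108.0


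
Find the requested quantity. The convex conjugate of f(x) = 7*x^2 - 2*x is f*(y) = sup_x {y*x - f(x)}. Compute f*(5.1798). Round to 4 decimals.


f*(y) = sup_x {y*x - a*x^2 - b*x} = sup_x {(y-b)*x - a*x^2}
FOC: (y - b) - 2a*x = 0 => x* = (y - b)/(2a)
x* = (5.1798 + 2)/(2*7) = 0.5128
f*(5.1798) = (y-b)^2/(4a) = (5.1798 + 2)^2/(4*7)
= 51.5495/28 = 1.8411


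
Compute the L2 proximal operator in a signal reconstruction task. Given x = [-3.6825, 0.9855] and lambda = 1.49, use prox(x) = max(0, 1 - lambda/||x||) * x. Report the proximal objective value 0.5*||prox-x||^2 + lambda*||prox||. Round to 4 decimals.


Step 1: Compute ||x||.
||x|| = 3.8121
Step 2: Compute scaling factor.
scale = max(0, 1 - 1.49/3.8121) = 0.6091
Step 3: prox(x) = [-2.2432, 0.6003]
||prox(x)|| = 2.3221
Step 4: Proximal objective.
0.5*||prox-x||^2 = 1.1101
lambda*||prox|| = 3.4599
Total = 4.57


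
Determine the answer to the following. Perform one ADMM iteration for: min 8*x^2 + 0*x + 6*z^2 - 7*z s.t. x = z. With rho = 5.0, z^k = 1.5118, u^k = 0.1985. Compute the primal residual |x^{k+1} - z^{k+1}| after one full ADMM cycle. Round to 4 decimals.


ADMM iteration with rho = 5.0, z^k = 1.5118, u^k = 0.1985
Step 1: x-update.
Minimize 8*x^2 + 0*x + (5.0/2)*(x - 1.5118 + 0.1985)^2
FOC: (2*8 + 5.0)*x = 0 + 5.0*(1.5118 - 0.1985)
x^{k+1} = 0.3127
Step 2: z-update.
Minimize 6*z^2 - 7*z + (5.0/2)*(0.3127 - z + 0.1985)^2
FOC: (2*6 + 5.0)*z = 7 + 5.0*(0.3127 + 0.1985)
z^{k+1} = 0.5621
Step 3: u-update.
u^{k+1} = 0.1985 + 0.3127 - 0.5621 = -0.0509
Step 4: Primal residual = |0.3127 - 0.5621| = 0.2494


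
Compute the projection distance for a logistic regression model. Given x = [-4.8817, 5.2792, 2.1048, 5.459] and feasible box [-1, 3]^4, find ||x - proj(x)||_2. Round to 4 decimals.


Project each component onto [-1, 3].
clip(-4.8817) = -1.0, clip(5.2792) = 3.0, clip(2.1048) = 2.1048, clip(5.459) = 3.0
Projection = [-1.0, 3.0, 2.1048, 3.0]
Squared diffs: [15.0676, 5.1948, 0.0, 6.0467]
Distance = sqrt(26.3091) = 5.1292


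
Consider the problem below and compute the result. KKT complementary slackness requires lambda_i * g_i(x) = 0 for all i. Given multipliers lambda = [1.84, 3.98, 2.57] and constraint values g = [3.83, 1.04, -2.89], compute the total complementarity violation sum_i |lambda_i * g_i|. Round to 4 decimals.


KKT complementary slackness check:
lambda_1 * g_1 = 1.84 * 3.83 = 7.0472
lambda_2 * g_2 = 3.98 * 1.04 = 4.1392
lambda_3 * g_3 = 2.57 * -2.89 = -7.4273
Total violation = 7.0472 + 4.1392 + 7.4273 = 18.6137


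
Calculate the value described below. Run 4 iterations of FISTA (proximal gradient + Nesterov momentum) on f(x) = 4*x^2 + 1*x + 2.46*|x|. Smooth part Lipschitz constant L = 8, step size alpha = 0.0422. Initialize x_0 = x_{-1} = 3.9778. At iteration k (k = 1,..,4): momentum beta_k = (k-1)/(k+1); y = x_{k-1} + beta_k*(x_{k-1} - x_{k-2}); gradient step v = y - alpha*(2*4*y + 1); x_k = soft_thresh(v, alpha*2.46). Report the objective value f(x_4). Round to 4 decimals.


FISTA on f(x) = 4*x^2 + 1*x + 2.46*|x|
L = 8, alpha = 0.0422
Iteration 1: beta = 0.0, y = 3.9778 + 0.0*(3.9778 - 3.9778) = 3.9778
  grad(y) = 32.8224, v = y - alpha*grad = 2.5927
  prox(v) = soft_thresh(2.5927, 0.1038) = 2.4889
Iteration 2: beta = 0.3333, y = 2.4889 + 0.3333*(2.4889 - 3.9778) = 1.9926
  grad(y) = 16.9406, v = y - alpha*grad = 1.2777
  prox(v) = soft_thresh(1.2777, 0.1038) = 1.1739
Iteration 3: beta = 0.5, y = 1.1739 + 0.5*(1.1739 - 2.4889) = 0.5164
  grad(y) = 5.1309, v = y - alpha*grad = 0.2998
  prox(v) = soft_thresh(0.2998, 0.1038) = 0.196
Iteration 4: beta = 0.6, y = 0.196 + 0.6*(0.196 - 1.1739) = -0.3907
  grad(y) = -2.1254, v = y - alpha*grad = -0.301
  prox(v) = soft_thresh(-0.301, 0.1038) = -0.1972
f(x_4) = 4*(-0.1972)^2 + 1*(-0.1972) + 2.46*|-0.1972| = 0.4434


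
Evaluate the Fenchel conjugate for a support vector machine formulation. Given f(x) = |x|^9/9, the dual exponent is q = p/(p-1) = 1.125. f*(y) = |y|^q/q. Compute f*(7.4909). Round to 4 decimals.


The conjugate exponent q satisfies 1/p + 1/q = 1.
p = 9, so q = 9/(9 - 1) = 1.125
|y|^q = 7.4909^1.125 = 9.635
f*(7.4909) = 9.635 / 1.125 = 8.5644


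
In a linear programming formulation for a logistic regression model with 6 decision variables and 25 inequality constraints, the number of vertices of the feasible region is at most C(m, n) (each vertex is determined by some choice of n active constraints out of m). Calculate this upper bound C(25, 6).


Each vertex corresponds to some choice of n active constraints out of m, so the number of vertices is at most C(m, n) = m! / (n!(m-n)!).
m = 25, n = 6
Numerator: 25 * 24 * 23 * 22 * 21 * 20
Denominator: 6! = 720
C(25, 6) = 177100


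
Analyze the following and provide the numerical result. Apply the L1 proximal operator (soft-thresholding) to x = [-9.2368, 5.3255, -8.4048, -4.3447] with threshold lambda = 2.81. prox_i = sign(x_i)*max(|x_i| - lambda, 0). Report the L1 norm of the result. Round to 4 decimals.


Soft-thresholding with lambda = 2.81:
prox(-9.2368) = sign(-9.2368)*max(|-9.2368| - 2.81, 0) = -6.4268
prox(5.3255) = sign(5.3255)*max(|5.3255| - 2.81, 0) = 2.5155
prox(-8.4048) = sign(-8.4048)*max(|-8.4048| - 2.81, 0) = -5.5948
prox(-4.3447) = sign(-4.3447)*max(|-4.3447| - 2.81, 0) = -1.5347
prox(x) = [-6.4268, 2.5155, -5.5948, -1.5347]
||prox(x)||_1 = 6.4268 + 2.5155 + 5.5948 + 1.5347 = 16.0718


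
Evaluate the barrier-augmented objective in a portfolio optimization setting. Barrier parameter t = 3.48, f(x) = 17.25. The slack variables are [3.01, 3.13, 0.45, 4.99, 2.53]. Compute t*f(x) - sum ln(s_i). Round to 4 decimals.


Step 1: Compute log-barrier.
ln values: [1.1019, 1.141, -0.7985, 1.6074, 0.9282]
phi = -(1.1019 + 1.141 - 0.7985 + 1.6074 + 0.9282) = -3.9801
Step 2: Compute augmented objective.
t*f(x) = 3.48*17.25 = 60.03
Total = 60.03 - 3.9801 = 56.0499


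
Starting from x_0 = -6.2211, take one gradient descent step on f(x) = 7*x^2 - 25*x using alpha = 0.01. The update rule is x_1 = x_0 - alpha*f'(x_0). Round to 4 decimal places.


We compute the gradient at x_0 and apply the update.
f'(x) = 14*x - 25
f'(-6.2211) = 14*-6.2211 - 25 = -112.0954
x_1 = -6.2211 - 0.01*-112.0954 = -5.1001


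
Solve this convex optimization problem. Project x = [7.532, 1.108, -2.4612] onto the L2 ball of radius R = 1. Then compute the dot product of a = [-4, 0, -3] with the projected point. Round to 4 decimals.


Step 1: Compute ||x|| (intermediates to 6 decimals).
||x|| = sqrt(7.532^2 + 1.108^2 + (-2.4612)^2) = 8.001012
Step 2: Project.
Since ||x|| > R, scale = R/||x|| = 1/8.001012 = 0.124984, proj(x) = scale * x
proj(x) = [0.941379, 0.138482, -0.307611]
Step 3: Dot product.
a^T * proj(x) = -4*0.941379 + 0*0.138482 - 3*(-0.307611) = -2.8427


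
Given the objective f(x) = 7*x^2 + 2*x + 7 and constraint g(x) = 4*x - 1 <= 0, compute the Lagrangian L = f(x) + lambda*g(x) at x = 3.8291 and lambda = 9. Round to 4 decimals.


Step 1: Evaluate f(x).
f(3.8291) = 7*3.8291^2 + 2*3.8291 + 7 = 117.2922
Step 2: Evaluate g(x).
g(3.8291) = 4*3.8291 - 1 = 14.3164
Step 3: Compute Lagrangian.
L = 117.2922 + 9*14.3164 = 246.1398


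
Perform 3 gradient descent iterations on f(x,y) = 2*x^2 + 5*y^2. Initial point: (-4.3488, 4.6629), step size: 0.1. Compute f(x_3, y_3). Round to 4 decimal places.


Gradient descent on f(x,y) = 2*x^2 + 5*y^2.
Starting point: (-4.3488, 4.6629), alpha = 0.1
Step 1: grad_x = 2*2*-4.3488 = -17.3952, grad_y = 2*5*4.6629 = 46.629
  x_1 = -4.3488 - 0.1*-17.3952 = -2.6093
  y_1 = 4.6629 - 0.1*46.629 = 0.0
Step 2: grad_x = 2*2*-2.6093 = -10.4371, grad_y = 2*5*0.0 = 0.0
  x_2 = -2.6093 - 0.1*-10.4371 = -1.5656
  y_2 = 0.0 - 0.1*0.0 = 0.0
Step 3: grad_x = 2*2*-1.5656 = -6.2623, grad_y = 2*5*0.0 = 0.0
  x_3 = -1.5656 - 0.1*-6.2623 = -0.9393
  y_3 = 0.0 - 0.1*0.0 = 0.0
f(-0.9393, 0.0) = 2*(-0.9393)^2 + 5*0.0^2 = 1.7647


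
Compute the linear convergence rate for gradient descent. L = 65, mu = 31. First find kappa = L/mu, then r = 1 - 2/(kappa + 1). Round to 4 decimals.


Step 1: Compute the condition number.
kappa = L/mu = 65/31 = 2.0968
Step 2: Compute the convergence rate.
r = 1 - 2/(kappa + 1) = 1 - 2*mu/(L + mu) = (L - mu)/(L + mu) = 34/96 = 0.3542


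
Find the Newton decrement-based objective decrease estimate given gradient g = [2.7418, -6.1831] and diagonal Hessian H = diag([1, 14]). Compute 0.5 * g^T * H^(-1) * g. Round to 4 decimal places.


Step 1: H is diagonal, so H^(-1) * g = [2.7418, -0.4417].
Step 2: g^T H^(-1) g = sum_i g_i^2 / H_ii
  = (2.7418)^2/1 + (-6.1831)^2/14
  = 7.5175 + 2.7308 = 10.2482
Step 3: Objective decrease = 0.5 * g^T H^(-1) g = 5.1241


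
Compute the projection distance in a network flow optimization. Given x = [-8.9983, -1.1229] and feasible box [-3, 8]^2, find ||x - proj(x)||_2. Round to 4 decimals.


Project each component onto [-3, 8].
clip(-8.9983) = -3.0, clip(-1.1229) = -1.1229
Projection = [-3.0, -1.1229]
Squared diffs: [35.9796, 0.0]
Distance = sqrt(35.9796) = 5.9983


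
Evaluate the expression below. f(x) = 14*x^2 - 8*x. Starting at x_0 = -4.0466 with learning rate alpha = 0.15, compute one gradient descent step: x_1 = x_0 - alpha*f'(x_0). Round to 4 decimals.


We compute the gradient at x_0 and apply the update.
f'(x) = 28*x - 8
f'(-4.0466) = 28*-4.0466 - 8 = -121.3048
x_1 = -4.0466 - 0.15*-121.3048 = 14.1491


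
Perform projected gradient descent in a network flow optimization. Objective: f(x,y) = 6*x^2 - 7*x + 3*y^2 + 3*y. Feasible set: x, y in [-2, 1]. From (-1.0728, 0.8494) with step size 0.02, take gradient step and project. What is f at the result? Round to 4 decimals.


Step 1: Compute gradient at (-1.0728, 0.8494).
grad_x = 2*6*-1.0728 - 7 = -19.8736
grad_y = 2*3*0.8494 + 3 = 8.0964
Step 2: Gradient step.
x_raw = -1.0728 - 0.02*-19.8736 = -0.6753
y_raw = 0.8494 - 0.02*8.0964 = 0.6875
Step 3: Project onto [-2, 1].
x_proj = clip(-0.6753) = -0.6753
y_proj = clip(0.6875) = 0.6875
Step 4: Evaluate f.
f(-0.6753, 0.6875) = 10.944


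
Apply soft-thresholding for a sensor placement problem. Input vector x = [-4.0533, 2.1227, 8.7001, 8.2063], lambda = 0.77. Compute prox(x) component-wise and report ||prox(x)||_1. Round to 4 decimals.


Soft-thresholding with lambda = 0.77:
prox(-4.0533) = sign(-4.0533)*max(|-4.0533| - 0.77, 0) = -3.2833
prox(2.1227) = sign(2.1227)*max(|2.1227| - 0.77, 0) = 1.3527
prox(8.7001) = sign(8.7001)*max(|8.7001| - 0.77, 0) = 7.9301
prox(8.2063) = sign(8.2063)*max(|8.2063| - 0.77, 0) = 7.4363
prox(x) = [-3.2833, 1.3527, 7.9301, 7.4363]
||prox(x)||_1 = 3.2833 + 1.3527 + 7.9301 + 7.4363 = 20.0024


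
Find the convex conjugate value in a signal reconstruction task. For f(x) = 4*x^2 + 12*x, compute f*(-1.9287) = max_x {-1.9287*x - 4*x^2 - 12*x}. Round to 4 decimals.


f*(y) = sup_x {y*x - a*x^2 - b*x} = sup_x {(y-b)*x - a*x^2}
FOC: (y - b) - 2a*x = 0 => x* = (y - b)/(2a)
x* = (-1.9287 - 12)/(2*4) = -1.7411
f*(-1.9287) = (y-b)^2/(4a) = (-1.9287 - 12)^2/(4*4)
= 194.0087/16 = 12.1255


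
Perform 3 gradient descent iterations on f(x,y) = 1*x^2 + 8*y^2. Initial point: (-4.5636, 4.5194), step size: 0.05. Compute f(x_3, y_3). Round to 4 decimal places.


Gradient descent on f(x,y) = 1*x^2 + 8*y^2.
Starting point: (-4.5636, 4.5194), alpha = 0.05
Step 1: grad_x = 2*1*-4.5636 = -9.1272, grad_y = 2*8*4.5194 = 72.3104
  x_1 = -4.5636 - 0.05*-9.1272 = -4.1072
  y_1 = 4.5194 - 0.05*72.3104 = 0.9039
Step 2: grad_x = 2*1*-4.1072 = -8.2145, grad_y = 2*8*0.9039 = 14.4621
  x_2 = -4.1072 - 0.05*-8.2145 = -3.6965
  y_2 = 0.9039 - 0.05*14.4621 = 0.1808
Step 3: grad_x = 2*1*-3.6965 = -7.393, grad_y = 2*8*0.1808 = 2.8924
  x_3 = -3.6965 - 0.05*-7.393 = -3.3269
  y_3 = 0.1808 - 0.05*2.8924 = 0.0362
f(-3.3269, 0.0362) = 1*(-3.3269)^2 + 8*0.0362^2 = 11.0785


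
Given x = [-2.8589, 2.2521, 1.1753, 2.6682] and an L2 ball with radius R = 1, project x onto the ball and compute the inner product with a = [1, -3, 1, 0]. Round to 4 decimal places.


Step 1: Compute ||x|| (intermediates to 6 decimals).
||x|| = sqrt((-2.8589)^2 + 2.2521^2 + 1.1753^2 + 2.6682^2) = 4.663248
Step 2: Project.
Since ||x|| > R, scale = R/||x|| = 1/4.663248 = 0.214443, proj(x) = scale * x
proj(x) = [-0.613071, 0.482947, 0.252035, 0.572177]
Step 3: Dot product.
a^T * proj(x) = 1*(-0.613071) - 3*0.482947 + 1*0.252035 + 0*0.572177 = -1.8099


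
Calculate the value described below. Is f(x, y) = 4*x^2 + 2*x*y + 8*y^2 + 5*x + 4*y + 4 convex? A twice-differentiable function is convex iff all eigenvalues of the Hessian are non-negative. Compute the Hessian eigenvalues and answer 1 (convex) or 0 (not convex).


The Hessian of f(x,y) = 4*x^2 + 2*x*y + 8*y^2 + 5*x + 4*y + 4 is:
H = [[8, 2], [2, 16]]
Trace = 8 + 16 = 24
Determinant = 8*16 - (2)^2 = 124
Discriminant = (24)^2 - 4*124 = 80.0
Eigenvalues: lambda_1 = 7.5279, lambda_2 = 16.4721
The function is convex.

1


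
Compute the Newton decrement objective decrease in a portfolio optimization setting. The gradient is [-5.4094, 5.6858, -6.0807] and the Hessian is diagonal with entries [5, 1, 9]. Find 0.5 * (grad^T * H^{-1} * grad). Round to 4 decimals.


Step 1: H is diagonal, so H^(-1) * g = [-1.0819, 5.6858, -0.6756].
Step 2: g^T H^(-1) g = sum_i g_i^2 / H_ii
  = (-5.4094)^2/5 + (5.6858)^2/1 + (-6.0807)^2/9
  = 5.8523 + 32.3283 + 4.1083 = 42.289
Step 3: Objective decrease = 0.5 * g^T H^(-1) g = 21.1445


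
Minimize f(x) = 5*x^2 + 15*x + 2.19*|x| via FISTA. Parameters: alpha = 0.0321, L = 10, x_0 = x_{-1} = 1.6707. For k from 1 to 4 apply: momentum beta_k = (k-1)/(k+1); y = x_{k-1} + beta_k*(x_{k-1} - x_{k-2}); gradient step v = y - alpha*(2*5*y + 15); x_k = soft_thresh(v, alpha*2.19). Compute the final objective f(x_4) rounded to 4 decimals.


FISTA on f(x) = 5*x^2 + 15*x + 2.19*|x|
L = 10, alpha = 0.0321
Iteration 1: beta = 0.0, y = 1.6707 + 0.0*(1.6707 - 1.6707) = 1.6707
  grad(y) = 31.707, v = y - alpha*grad = 0.6529
  prox(v) = soft_thresh(0.6529, 0.0703) = 0.5826
Iteration 2: beta = 0.3333, y = 0.5826 + 0.3333*(0.5826 - 1.6707) = 0.2199
  grad(y) = 17.1991, v = y - alpha*grad = -0.3322
  prox(v) = soft_thresh(-0.3322, 0.0703) = -0.2619
Iteration 3: beta = 0.5, y = -0.2619 + 0.5*(-0.2619 - 0.5826) = -0.6841
  grad(y) = 8.1587, v = y - alpha*grad = -0.946
  prox(v) = soft_thresh(-0.946, 0.0703) = -0.8757
Iteration 4: beta = 0.6, y = -0.8757 + 0.6*(-0.8757 + 0.2619) = -1.244
  grad(y) = 2.5597, v = y - alpha*grad = -1.3262
  prox(v) = soft_thresh(-1.3262, 0.0703) = -1.2559
f(x_4) = 5*(-1.2559)^2 + 15*(-1.2559) + 2.19*|-1.2559| = -8.2017


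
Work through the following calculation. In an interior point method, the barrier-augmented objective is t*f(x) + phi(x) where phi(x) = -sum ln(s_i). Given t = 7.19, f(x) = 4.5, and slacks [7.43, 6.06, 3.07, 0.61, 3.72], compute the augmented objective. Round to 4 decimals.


Step 1: Compute log-barrier.
ln values: [2.0055, 1.8017, 1.1217, -0.4943, 1.3137]
phi = -(2.0055 + 1.8017 + 1.1217 - 0.4943 + 1.3137) = -5.7483
Step 2: Compute augmented objective.
t*f(x) = 7.19*4.5 = 32.355
Total = 32.355 - 5.7483 = 26.6067


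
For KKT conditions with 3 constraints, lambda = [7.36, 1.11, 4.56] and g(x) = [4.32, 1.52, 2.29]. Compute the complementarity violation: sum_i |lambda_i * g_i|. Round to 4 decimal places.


KKT complementary slackness check:
lambda_1 * g_1 = 7.36 * 4.32 = 31.7952
lambda_2 * g_2 = 1.11 * 1.52 = 1.6872
lambda_3 * g_3 = 4.56 * 2.29 = 10.4424
Total violation = 31.7952 + 1.6872 + 10.4424 = 43.9248


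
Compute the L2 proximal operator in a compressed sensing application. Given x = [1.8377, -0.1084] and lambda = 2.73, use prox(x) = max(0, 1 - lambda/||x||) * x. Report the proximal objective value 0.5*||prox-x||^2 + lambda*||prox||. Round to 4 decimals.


Step 1: Compute ||x||.
||x|| = 1.8409
Step 2: Compute scaling factor.
scale = max(0, 1 - 2.73/1.8409) = 0.0
Step 3: prox(x) = [0.0, -0.0]
||prox(x)|| = 0.0
Step 4: Proximal objective.
0.5*||prox-x||^2 = 1.6944
lambda*||prox|| = 0.0
Total = 1.6944


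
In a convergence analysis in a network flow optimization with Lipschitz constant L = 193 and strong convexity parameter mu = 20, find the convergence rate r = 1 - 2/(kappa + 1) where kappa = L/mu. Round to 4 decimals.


Step 1: Compute the condition number.
kappa = L/mu = 193/20 = 9.65
Step 2: Compute the convergence rate.
r = 1 - 2/(kappa + 1) = 1 - 2*mu/(L + mu) = (L - mu)/(L + mu) = 173/213 = 0.8122


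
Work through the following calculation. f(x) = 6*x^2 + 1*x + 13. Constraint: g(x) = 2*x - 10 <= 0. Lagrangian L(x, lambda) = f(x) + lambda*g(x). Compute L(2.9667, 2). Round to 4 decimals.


Step 1: Evaluate f(x).
f(2.9667) = 6*2.9667^2 + 1*2.9667 + 13 = 68.7746
Step 2: Evaluate g(x).
g(2.9667) = 2*2.9667 - 10 = -4.0666
Step 3: Compute Lagrangian.
L = 68.7746 + 2*-4.0666 = 60.6414


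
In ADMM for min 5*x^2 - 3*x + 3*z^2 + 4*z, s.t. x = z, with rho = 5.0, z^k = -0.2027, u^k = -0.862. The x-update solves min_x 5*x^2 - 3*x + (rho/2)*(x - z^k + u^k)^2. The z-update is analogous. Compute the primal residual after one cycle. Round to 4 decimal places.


ADMM iteration with rho = 5.0, z^k = -0.2027, u^k = -0.862
Step 1: x-update.
Minimize 5*x^2 - 3*x + (5.0/2)*(x + 0.2027 - 0.862)^2
FOC: (2*5 + 5.0)*x = 3 + 5.0*(-0.2027 + 0.862)
x^{k+1} = 0.4198
Step 2: z-update.
Minimize 3*z^2 + 4*z + (5.0/2)*(0.4198 - z - 0.862)^2
FOC: (2*3 + 5.0)*z = -4 + 5.0*(0.4198 - 0.862)
z^{k+1} = -0.5647
Step 3: u-update.
u^{k+1} = -0.862 + 0.4198 + 0.5647 = 0.1224
Step 4: Primal residual = |0.4198 + 0.5647| = 0.9844


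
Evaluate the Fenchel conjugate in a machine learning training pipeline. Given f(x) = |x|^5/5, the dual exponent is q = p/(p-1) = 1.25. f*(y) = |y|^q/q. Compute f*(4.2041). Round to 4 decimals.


The conjugate exponent q satisfies 1/p + 1/q = 1.
p = 5, so q = 5/(5 - 1) = 1.25
|y|^q = 4.2041^1.25 = 6.0199
f*(4.2041) = 6.0199 / 1.25 = 4.8159


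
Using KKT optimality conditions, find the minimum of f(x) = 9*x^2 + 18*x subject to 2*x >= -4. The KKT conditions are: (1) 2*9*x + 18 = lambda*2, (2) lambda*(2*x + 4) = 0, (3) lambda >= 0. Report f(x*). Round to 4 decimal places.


Step 1: Try lambda = 0 (constraint inactive).
Stationarity: 2*9*x + 18 = 0
x* = -18/(2*9) = -1.0
Check constraint: 2*-1.0 = -2.0 >= -4 -- satisfied.
Step 2: Compute optimal value.
f(x*) = 9*(-1.0)^2 + 18*(-1.0) = -9.0


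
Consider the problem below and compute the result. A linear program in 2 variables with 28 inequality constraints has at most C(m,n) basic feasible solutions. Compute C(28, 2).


Each vertex corresponds to some choice of n active constraints out of m, so the number of vertices is at most C(m, n) = m! / (n!(m-n)!).
m = 28, n = 2
Numerator: 28 * 27
Denominator: 2! = 2
C(28, 2) = 378


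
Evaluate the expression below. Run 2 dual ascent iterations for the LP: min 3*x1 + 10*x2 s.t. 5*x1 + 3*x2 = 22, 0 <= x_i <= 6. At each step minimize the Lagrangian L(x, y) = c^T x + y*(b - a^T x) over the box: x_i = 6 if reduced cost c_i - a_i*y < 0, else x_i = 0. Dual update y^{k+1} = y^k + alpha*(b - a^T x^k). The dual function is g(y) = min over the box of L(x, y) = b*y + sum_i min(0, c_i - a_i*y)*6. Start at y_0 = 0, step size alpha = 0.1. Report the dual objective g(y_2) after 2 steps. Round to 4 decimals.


Dual ascent for LP: min 3*x1 + 10*x2, 5*x1 + 3*x2 = 22, 0 <= x_i <= 6
Step 1: y^k = 0.0, reduced costs: (3.0, 10.0)
  x^k = (0.0, 0.0), subgradient = b - a^T x = 22.0
  y^{k+1} = 0.0 + 0.1*22.0 = 2.2
Step 2: y^k = 2.2, reduced costs: (-8.0, 3.4)
  x^k = (6.0, 0.0), subgradient = b - a^T x = -8.0
  y^{k+1} = 2.2 + 0.1*-8.0 = 1.4
Dual objective at y_2 = 1.4: reduced costs (-4.0, 5.8), box minimizer x = (6.0, 0.0)
g(y_2) = b*y + (c1 - a1*y)*x1 + (c2 - a2*y)*x2 = 22*1.4 + (-4.0)*6.0 + 5.8*0.0 = 30.8 - 24.0 + 0.0 = 6.8


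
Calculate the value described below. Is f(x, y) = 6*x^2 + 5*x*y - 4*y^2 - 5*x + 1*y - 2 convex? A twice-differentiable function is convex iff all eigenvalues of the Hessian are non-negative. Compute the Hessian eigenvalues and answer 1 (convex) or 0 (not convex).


The Hessian of f(x,y) = 6*x^2 + 5*x*y - 4*y^2 - 5*x + 1*y - 2 is:
H = [[12, 5], [5, -8]]
Trace = 12 - 8 = 4
Determinant = 12*-8 - (5)^2 = -121
Discriminant = (4)^2 - 4*-121 = 500.0
Eigenvalues: lambda_1 = -9.1803, lambda_2 = 13.1803
The function is not convex.

0


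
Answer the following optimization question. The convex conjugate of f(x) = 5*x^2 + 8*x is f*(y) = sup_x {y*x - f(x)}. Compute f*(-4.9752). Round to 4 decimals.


f*(y) = sup_x {y*x - a*x^2 - b*x} = sup_x {(y-b)*x - a*x^2}
FOC: (y - b) - 2a*x = 0 => x* = (y - b)/(2a)
x* = (-4.9752 - 8)/(2*5) = -1.2975
f*(-4.9752) = (y-b)^2/(4a) = (-4.9752 - 8)^2/(4*5)
= 168.3558/20 = 8.4178


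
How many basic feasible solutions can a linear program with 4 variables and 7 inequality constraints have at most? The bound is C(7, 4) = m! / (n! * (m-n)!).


Each vertex corresponds to some choice of n active constraints out of m, so the number of vertices is at most C(m, n) = m! / (n!(m-n)!).
m = 7, n = 4
Numerator: 7 * 6 * 5 * 4
Denominator: 4! = 24
C(7, 4) = 35


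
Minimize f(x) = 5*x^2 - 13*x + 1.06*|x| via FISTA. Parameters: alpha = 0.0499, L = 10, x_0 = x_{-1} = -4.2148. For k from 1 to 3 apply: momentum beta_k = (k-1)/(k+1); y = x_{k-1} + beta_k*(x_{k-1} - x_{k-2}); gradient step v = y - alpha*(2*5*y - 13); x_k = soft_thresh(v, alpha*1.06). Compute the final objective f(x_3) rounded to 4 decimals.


FISTA on f(x) = 5*x^2 - 13*x + 1.06*|x|
L = 10, alpha = 0.0499
Iteration 1: beta = 0.0, y = -4.2148 + 0.0*(-4.2148 + 4.2148) = -4.2148
  grad(y) = -55.148, v = y - alpha*grad = -1.4629
  prox(v) = soft_thresh(-1.4629, 0.0529) = -1.41
Iteration 2: beta = 0.3333, y = -1.41 + 0.3333*(-1.41 + 4.2148) = -0.4751
  grad(y) = -17.7509, v = y - alpha*grad = 0.4107
  prox(v) = soft_thresh(0.4107, 0.0529) = 0.3578
Iteration 3: beta = 0.5, y = 0.3578 + 0.5*(0.3578 + 1.41) = 1.2417
  grad(y) = -0.5831, v = y - alpha*grad = 1.2708
  prox(v) = soft_thresh(1.2708, 0.0529) = 1.2179
f(x_3) = 5*1.2179^2 - 13*1.2179 + 1.06*|1.2179| = -7.1253


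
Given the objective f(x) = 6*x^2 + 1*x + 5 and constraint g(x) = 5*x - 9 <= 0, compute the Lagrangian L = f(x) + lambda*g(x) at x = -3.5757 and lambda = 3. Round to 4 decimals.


Step 1: Evaluate f(x).
f(-3.5757) = 6*(-3.5757)^2 + 1*(-3.5757) + 5 = 78.1381
Step 2: Evaluate g(x).
g(-3.5757) = 5*-3.5757 - 9 = -26.8785
Step 3: Compute Lagrangian.
L = 78.1381 + 3*-26.8785 = -2.4974


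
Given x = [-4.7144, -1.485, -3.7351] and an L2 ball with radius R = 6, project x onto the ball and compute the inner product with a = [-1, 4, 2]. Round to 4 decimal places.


Step 1: Compute ||x|| (intermediates to 6 decimals).
||x|| = sqrt((-4.7144)^2 + (-1.485)^2 + (-3.7351)^2) = 6.195302
Step 2: Project.
Since ||x|| > R, scale = R/||x|| = 6/6.195302 = 0.968476, proj(x) = scale * x
proj(x) = [-4.565783, -1.438187, -3.617355]
Step 3: Dot product.
a^T * proj(x) = -1*(-4.565783) + 4*(-1.438187) + 2*(-3.617355) = -8.4217


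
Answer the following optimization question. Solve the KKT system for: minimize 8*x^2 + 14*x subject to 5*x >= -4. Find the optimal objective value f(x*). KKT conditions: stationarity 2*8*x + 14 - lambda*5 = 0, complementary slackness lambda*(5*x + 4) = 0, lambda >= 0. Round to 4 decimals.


Step 1: Try lambda = 0 (constraint inactive).
x_unc = -14/(2*8) = -0.875
Check: 5*-0.875 = -4.375 < -4 -- violated!
Step 2: Constraint must be active: 5*x = -4
x* = -4/5 = -0.8
lambda = (2*8*(-0.8) + 14)/5 = 0.24
Step 3: Compute optimal value.
f(x*) = 8*(-0.8)^2 + 14*(-0.8) = -6.08


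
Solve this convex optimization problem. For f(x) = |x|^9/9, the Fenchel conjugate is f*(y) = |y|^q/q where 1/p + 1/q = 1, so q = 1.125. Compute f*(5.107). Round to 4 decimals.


The conjugate exponent q satisfies 1/p + 1/q = 1.
p = 9, so q = 9/(9 - 1) = 1.125
|y|^q = 5.107^1.125 = 6.2616
f*(5.107) = 6.2616 / 1.125 = 5.5659


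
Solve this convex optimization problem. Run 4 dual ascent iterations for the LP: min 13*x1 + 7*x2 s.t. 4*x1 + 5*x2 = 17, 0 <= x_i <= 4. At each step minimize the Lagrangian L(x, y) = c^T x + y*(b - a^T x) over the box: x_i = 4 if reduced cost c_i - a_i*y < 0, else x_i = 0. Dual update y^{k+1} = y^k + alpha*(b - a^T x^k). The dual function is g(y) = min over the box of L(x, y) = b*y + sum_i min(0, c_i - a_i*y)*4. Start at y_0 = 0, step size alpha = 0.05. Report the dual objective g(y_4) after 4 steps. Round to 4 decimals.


Dual ascent for LP: min 13*x1 + 7*x2, 4*x1 + 5*x2 = 17, 0 <= x_i <= 4
Step 1: y^k = 0.0, reduced costs: (13.0, 7.0)
  x^k = (0.0, 0.0), subgradient = b - a^T x = 17.0
  y^{k+1} = 0.0 + 0.05*17.0 = 0.85
Step 2: y^k = 0.85, reduced costs: (9.6, 2.75)
  x^k = (0.0, 0.0), subgradient = b - a^T x = 17.0
  y^{k+1} = 0.85 + 0.05*17.0 = 1.7
Step 3: y^k = 1.7, reduced costs: (6.2, -1.5)
  x^k = (0.0, 4.0), subgradient = b - a^T x = -3.0
  y^{k+1} = 1.7 + 0.05*-3.0 = 1.55
Step 4: y^k = 1.55, reduced costs: (6.8, -0.75)
  x^k = (0.0, 4.0), subgradient = b - a^T x = -3.0
  y^{k+1} = 1.55 + 0.05*-3.0 = 1.4
Dual objective at y_4 = 1.4: reduced costs (7.4, 0.0), box minimizer x = (0.0, 0.0)
g(y_4) = b*y + (c1 - a1*y)*x1 + (c2 - a2*y)*x2 = 17*1.4 + 7.4*0.0 + 0.0*0.0 = 23.8 + 0.0 + 0.0 = 23.8


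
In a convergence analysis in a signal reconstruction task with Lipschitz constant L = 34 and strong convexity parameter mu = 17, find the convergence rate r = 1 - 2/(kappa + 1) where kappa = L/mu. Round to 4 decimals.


Step 1: Compute the condition number.
kappa = L/mu = 34/17 = 2.0
Step 2: Compute the convergence rate.
r = 1 - 2/(kappa + 1) = 1 - 2*mu/(L + mu) = (L - mu)/(L + mu) = 17/51 = 0.3333


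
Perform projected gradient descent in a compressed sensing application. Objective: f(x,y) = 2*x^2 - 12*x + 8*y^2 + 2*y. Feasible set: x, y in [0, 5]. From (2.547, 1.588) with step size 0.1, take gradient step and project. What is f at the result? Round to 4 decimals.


Step 1: Compute gradient at (2.547, 1.588).
grad_x = 2*2*2.547 - 12 = -1.812
grad_y = 2*8*1.588 + 2 = 27.408
Step 2: Gradient step.
x_raw = 2.547 - 0.1*-1.812 = 2.7282
y_raw = 1.588 - 0.1*27.408 = -1.1528
Step 3: Project onto [0, 5].
x_proj = clip(2.7282) = 2.7282
y_proj = clip(-1.1528) = 0.0
Step 4: Evaluate f.
f(2.7282, 0.0) = -17.8522


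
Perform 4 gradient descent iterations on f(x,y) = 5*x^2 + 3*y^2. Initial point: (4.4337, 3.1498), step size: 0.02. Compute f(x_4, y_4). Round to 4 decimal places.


Gradient descent on f(x,y) = 5*x^2 + 3*y^2.
Starting point: (4.4337, 3.1498), alpha = 0.02
Step 1: grad_x = 2*5*4.4337 = 44.337, grad_y = 2*3*3.1498 = 18.8988
  x_1 = 4.4337 - 0.02*44.337 = 3.547
  y_1 = 3.1498 - 0.02*18.8988 = 2.7718
Step 2: grad_x = 2*5*3.547 = 35.4696, grad_y = 2*3*2.7718 = 16.6309
  x_2 = 3.547 - 0.02*35.4696 = 2.8376
  y_2 = 2.7718 - 0.02*16.6309 = 2.4392
Step 3: grad_x = 2*5*2.8376 = 28.3757, grad_y = 2*3*2.4392 = 14.6352
  x_3 = 2.8376 - 0.02*28.3757 = 2.2701
  y_3 = 2.4392 - 0.02*14.6352 = 2.1465
Step 4: grad_x = 2*5*2.2701 = 22.7005, grad_y = 2*3*2.1465 = 12.879
  x_4 = 2.2701 - 0.02*22.7005 = 1.816
  y_4 = 2.1465 - 0.02*12.879 = 1.8889
f(1.816, 1.8889) = 5*1.816^2 + 3*1.8889^2 = 27.1941


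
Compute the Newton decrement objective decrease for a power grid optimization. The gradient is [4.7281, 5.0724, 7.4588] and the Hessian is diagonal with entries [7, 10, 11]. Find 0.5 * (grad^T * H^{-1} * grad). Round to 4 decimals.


Step 1: H is diagonal, so H^(-1) * g = [0.6754, 0.5072, 0.6781].
Step 2: g^T H^(-1) g = sum_i g_i^2 / H_ii
  = (4.7281)^2/7 + (5.0724)^2/10 + (7.4588)^2/11
  = 3.1936 + 2.5729 + 5.0576 = 10.8241
Step 3: Objective decrease = 0.5 * g^T H^(-1) g = 5.412


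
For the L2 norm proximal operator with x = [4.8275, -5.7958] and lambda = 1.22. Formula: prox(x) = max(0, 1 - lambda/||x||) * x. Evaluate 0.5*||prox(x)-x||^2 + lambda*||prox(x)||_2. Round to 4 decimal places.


Step 1: Compute ||x||.
||x|| = 7.5429
Step 2: Compute scaling factor.
scale = max(0, 1 - 1.22/7.5429) = 0.8383
Step 3: prox(x) = [4.0467, -4.8584]
||prox(x)|| = 6.3229
Step 4: Proximal objective.
0.5*||prox-x||^2 = 0.7442
lambda*||prox|| = 7.7139
Total = 8.4582


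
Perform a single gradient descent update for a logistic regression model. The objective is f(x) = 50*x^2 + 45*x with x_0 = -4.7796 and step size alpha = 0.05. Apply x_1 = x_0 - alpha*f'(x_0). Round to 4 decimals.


We compute the gradient at x_0 and apply the update.
f'(x) = 100*x + 45
f'(-4.7796) = 100*-4.7796 + 45 = -432.96
x_1 = -4.7796 - 0.05*-432.96 = 16.8684


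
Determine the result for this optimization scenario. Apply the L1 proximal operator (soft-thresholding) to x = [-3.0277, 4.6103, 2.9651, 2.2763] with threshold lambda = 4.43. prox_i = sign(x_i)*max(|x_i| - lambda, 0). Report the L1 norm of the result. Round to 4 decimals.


Soft-thresholding with lambda = 4.43:
prox(-3.0277) = sign(-3.0277)*max(|-3.0277| - 4.43, 0) = 0.0
prox(4.6103) = sign(4.6103)*max(|4.6103| - 4.43, 0) = 0.1803
prox(2.9651) = sign(2.9651)*max(|2.9651| - 4.43, 0) = 0.0
prox(2.2763) = sign(2.2763)*max(|2.2763| - 4.43, 0) = 0.0
prox(x) = [0.0, 0.1803, 0.0, 0.0]
||prox(x)||_1 = 0.0 + 0.1803 + 0.0 + 0.0 = 0.1803


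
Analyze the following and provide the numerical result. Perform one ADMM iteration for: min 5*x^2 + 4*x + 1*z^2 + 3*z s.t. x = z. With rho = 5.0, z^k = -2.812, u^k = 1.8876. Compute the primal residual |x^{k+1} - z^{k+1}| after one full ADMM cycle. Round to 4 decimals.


ADMM iteration with rho = 5.0, z^k = -2.812, u^k = 1.8876
Step 1: x-update.
Minimize 5*x^2 + 4*x + (5.0/2)*(x + 2.812 + 1.8876)^2
FOC: (2*5 + 5.0)*x = -4 + 5.0*(-2.812 - 1.8876)
x^{k+1} = -1.8332
Step 2: z-update.
Minimize 1*z^2 + 3*z + (5.0/2)*(-1.8332 - z + 1.8876)^2
FOC: (2*1 + 5.0)*z = -3 + 5.0*(-1.8332 + 1.8876)
z^{k+1} = -0.3897
Step 3: u-update.
u^{k+1} = 1.8876 - 1.8332 + 0.3897 = 0.4441
Step 4: Primal residual = |-1.8332 + 0.3897| = 1.4435


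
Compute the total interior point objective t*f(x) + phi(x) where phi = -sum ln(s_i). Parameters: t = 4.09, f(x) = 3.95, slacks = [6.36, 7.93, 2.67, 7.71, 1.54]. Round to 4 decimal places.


Step 1: Compute log-barrier.
ln values: [1.85, 2.0707, 0.9821, 2.0425, 0.4318]
phi = -(1.85 + 2.0707 + 0.9821 + 2.0425 + 0.4318) = -7.3771
Step 2: Compute augmented objective.
t*f(x) = 4.09*3.95 = 16.1555
Total = 16.1555 - 7.3771 = 8.7784


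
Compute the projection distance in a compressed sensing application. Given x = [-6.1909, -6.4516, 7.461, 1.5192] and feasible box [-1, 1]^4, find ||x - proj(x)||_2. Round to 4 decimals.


Project each component onto [-1, 1].
clip(-6.1909) = -1.0, clip(-6.4516) = -1.0, clip(7.461) = 1.0, clip(1.5192) = 1.0
Projection = [-1.0, -1.0, 1.0, 1.0]
Squared diffs: [26.9454, 29.7199, 41.7445, 0.2696]
Distance = sqrt(98.6794) = 9.9338


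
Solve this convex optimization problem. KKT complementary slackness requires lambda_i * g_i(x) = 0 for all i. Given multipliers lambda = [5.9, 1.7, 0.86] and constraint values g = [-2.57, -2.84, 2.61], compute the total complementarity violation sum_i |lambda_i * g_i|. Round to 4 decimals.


KKT complementary slackness check:
lambda_1 * g_1 = 5.9 * -2.57 = -15.163
lambda_2 * g_2 = 1.7 * -2.84 = -4.828
lambda_3 * g_3 = 0.86 * 2.61 = 2.2446
Total violation = 15.163 + 4.828 + 2.2446 = 22.2356


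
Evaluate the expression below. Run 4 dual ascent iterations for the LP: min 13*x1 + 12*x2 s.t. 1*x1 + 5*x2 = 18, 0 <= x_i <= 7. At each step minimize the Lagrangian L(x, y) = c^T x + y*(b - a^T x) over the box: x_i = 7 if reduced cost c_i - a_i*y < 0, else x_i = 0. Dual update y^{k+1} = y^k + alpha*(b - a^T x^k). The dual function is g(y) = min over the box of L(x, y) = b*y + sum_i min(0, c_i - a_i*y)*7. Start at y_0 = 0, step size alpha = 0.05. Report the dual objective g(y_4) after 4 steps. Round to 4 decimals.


Dual ascent for LP: min 13*x1 + 12*x2, 1*x1 + 5*x2 = 18, 0 <= x_i <= 7
Step 1: y^k = 0.0, reduced costs: (13.0, 12.0)
  x^k = (0.0, 0.0), subgradient = b - a^T x = 18.0
  y^{k+1} = 0.0 + 0.05*18.0 = 0.9
Step 2: y^k = 0.9, reduced costs: (12.1, 7.5)
  x^k = (0.0, 0.0), subgradient = b - a^T x = 18.0
  y^{k+1} = 0.9 + 0.05*18.0 = 1.8
Step 3: y^k = 1.8, reduced costs: (11.2, 3.0)
  x^k = (0.0, 0.0), subgradient = b - a^T x = 18.0
  y^{k+1} = 1.8 + 0.05*18.0 = 2.7
Step 4: y^k = 2.7, reduced costs: (10.3, -1.5)
  x^k = (0.0, 7.0), subgradient = b - a^T x = -17.0
  y^{k+1} = 2.7 + 0.05*-17.0 = 1.85
Dual objective at y_4 = 1.85: reduced costs (11.15, 2.75), box minimizer x = (0.0, 0.0)
g(y_4) = b*y + (c1 - a1*y)*x1 + (c2 - a2*y)*x2 = 18*1.85 + 11.15*0.0 + 2.75*0.0 = 33.3 + 0.0 + 0.0 = 33.3


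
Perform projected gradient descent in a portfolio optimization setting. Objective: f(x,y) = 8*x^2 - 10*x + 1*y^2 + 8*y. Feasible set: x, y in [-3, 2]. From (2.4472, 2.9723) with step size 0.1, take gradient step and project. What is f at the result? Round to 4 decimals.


Step 1: Compute gradient at (2.4472, 2.9723).
grad_x = 2*8*2.4472 - 10 = 29.1552
grad_y = 2*1*2.9723 + 8 = 13.9446
Step 2: Gradient step.
x_raw = 2.4472 - 0.1*29.1552 = -0.4683
y_raw = 2.9723 - 0.1*13.9446 = 1.5778
Step 3: Project onto [-3, 2].
x_proj = clip(-0.4683) = -0.4683
y_proj = clip(1.5778) = 1.5778
Step 4: Evaluate f.
f(-0.4683, 1.5778) = 21.5501


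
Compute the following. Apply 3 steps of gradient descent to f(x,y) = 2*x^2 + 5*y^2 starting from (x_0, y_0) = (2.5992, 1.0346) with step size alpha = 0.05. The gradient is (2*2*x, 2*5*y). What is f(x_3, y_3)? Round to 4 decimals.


Gradient descent on f(x,y) = 2*x^2 + 5*y^2.
Starting point: (2.5992, 1.0346), alpha = 0.05
Step 1: grad_x = 2*2*2.5992 = 10.3968, grad_y = 2*5*1.0346 = 10.346
  x_1 = 2.5992 - 0.05*10.3968 = 2.0794
  y_1 = 1.0346 - 0.05*10.346 = 0.5173
Step 2: grad_x = 2*2*2.0794 = 8.3174, grad_y = 2*5*0.5173 = 5.173
  x_2 = 2.0794 - 0.05*8.3174 = 1.6635
  y_2 = 0.5173 - 0.05*5.173 = 0.2587
Step 3: grad_x = 2*2*1.6635 = 6.654, grad_y = 2*5*0.2587 = 2.5865
  x_3 = 1.6635 - 0.05*6.654 = 1.3308
  y_3 = 0.2587 - 0.05*2.5865 = 0.1293
f(1.3308, 0.1293) = 2*1.3308^2 + 5*0.1293^2 = 3.6256


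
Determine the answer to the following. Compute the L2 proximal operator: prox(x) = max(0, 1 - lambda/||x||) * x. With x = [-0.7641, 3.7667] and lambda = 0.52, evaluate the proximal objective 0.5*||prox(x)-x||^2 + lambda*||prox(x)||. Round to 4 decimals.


Step 1: Compute ||x||.
||x|| = 3.8434
Step 2: Compute scaling factor.
scale = max(0, 1 - 0.52/3.8434) = 0.8647
Step 3: prox(x) = [-0.6607, 3.2571]
||prox(x)|| = 3.3234
Step 4: Proximal objective.
0.5*||prox-x||^2 = 0.1352
lambda*||prox|| = 1.7282
Total = 1.8634


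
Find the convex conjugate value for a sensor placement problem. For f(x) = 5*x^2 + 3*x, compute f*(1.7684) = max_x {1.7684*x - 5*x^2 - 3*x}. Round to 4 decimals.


f*(y) = sup_x {y*x - a*x^2 - b*x} = sup_x {(y-b)*x - a*x^2}
FOC: (y - b) - 2a*x = 0 => x* = (y - b)/(2a)
x* = (1.7684 - 3)/(2*5) = -0.1232
f*(1.7684) = (y-b)^2/(4a) = (1.7684 - 3)^2/(4*5)
= 1.5168/20 = 0.0758


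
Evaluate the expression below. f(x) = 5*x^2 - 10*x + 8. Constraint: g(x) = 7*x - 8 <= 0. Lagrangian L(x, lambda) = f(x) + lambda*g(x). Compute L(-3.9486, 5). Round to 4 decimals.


Step 1: Evaluate f(x).
f(-3.9486) = 5*(-3.9486)^2 - 10*(-3.9486) + 8 = 125.4432
Step 2: Evaluate g(x).
g(-3.9486) = 7*-3.9486 - 8 = -35.6402
Step 3: Compute Lagrangian.
L = 125.4432 + 5*-35.6402 = -52.7578


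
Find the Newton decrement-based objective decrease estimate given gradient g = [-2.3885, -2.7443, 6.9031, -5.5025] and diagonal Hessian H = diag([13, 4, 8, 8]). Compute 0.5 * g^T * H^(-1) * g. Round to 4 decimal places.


Step 1: H is diagonal, so H^(-1) * g = [-0.1837, -0.6861, 0.8629, -0.6878].
Step 2: g^T H^(-1) g = sum_i g_i^2 / H_ii
  = (-2.3885)^2/13 + (-2.7443)^2/4 + (6.9031)^2/8 + (-5.5025)^2/8
  = 0.4388 + 1.8828 + 5.9566 + 3.7847 = 12.0629
Step 3: Objective decrease = 0.5 * g^T H^(-1) g = 6.0315
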